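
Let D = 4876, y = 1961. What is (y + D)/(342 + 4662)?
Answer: 2279/1668 ≈ 1.3663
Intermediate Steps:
(y + D)/(342 + 4662) = (1961 + 4876)/(342 + 4662) = 6837/5004 = 6837*(1/5004) = 2279/1668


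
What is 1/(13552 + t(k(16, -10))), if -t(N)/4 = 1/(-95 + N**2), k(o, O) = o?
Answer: 161/2181868 ≈ 7.3790e-5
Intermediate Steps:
t(N) = -4/(-95 + N**2)
1/(13552 + t(k(16, -10))) = 1/(13552 - 4/(-95 + 16**2)) = 1/(13552 - 4/(-95 + 256)) = 1/(13552 - 4/161) = 1/(2181868/161) = 161/2181868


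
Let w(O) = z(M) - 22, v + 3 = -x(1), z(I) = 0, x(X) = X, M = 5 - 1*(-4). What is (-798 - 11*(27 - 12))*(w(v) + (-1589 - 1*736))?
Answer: 2260161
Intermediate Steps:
M = 9 (M = 5 + 4 = 9)
v = -4 (v = -3 - 1*1 = -3 - 1 = -4)
w(O) = -22 (w(O) = 0 - 22 = -22)
(-798 - 11*(27 - 12))*(w(v) + (-1589 - 1*736)) = (-798 - 11*(27 - 12))*(-22 + (-1589 - 1*736)) = (-798 - 11*15)*(-22 + (-1589 - 736)) = (-798 - 165)*(-22 - 2325) = -963*(-2347) = 2260161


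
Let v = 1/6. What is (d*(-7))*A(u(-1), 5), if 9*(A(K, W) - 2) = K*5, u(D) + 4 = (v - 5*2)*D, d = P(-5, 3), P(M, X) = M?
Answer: 9905/54 ≈ 183.43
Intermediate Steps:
v = ⅙ ≈ 0.16667
d = -5
u(D) = -4 - 59*D/6 (u(D) = -4 + (⅙ - 5*2)*D = -4 + (⅙ - 10)*D = -4 - 59*D/6)
A(K, W) = 2 + 5*K/9 (A(K, W) = 2 + (K*5)/9 = 2 + (5*K)/9 = 2 + 5*K/9)
(d*(-7))*A(u(-1), 5) = (-5*(-7))*(2 + 5*(-4 - 59/6*(-1))/9) = 35*(2 + 5*(-4 + 59/6)/9) = 35*(2 + (5/9)*(35/6)) = 35*(2 + 175/54) = 35*(283/54) = 9905/54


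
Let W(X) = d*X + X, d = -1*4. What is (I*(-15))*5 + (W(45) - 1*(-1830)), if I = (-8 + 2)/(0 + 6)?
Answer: 1770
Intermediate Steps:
d = -4
I = -1 (I = -6/6 = -6*⅙ = -1)
W(X) = -3*X (W(X) = -4*X + X = -3*X)
(I*(-15))*5 + (W(45) - 1*(-1830)) = -1*(-15)*5 + (-3*45 - 1*(-1830)) = 15*5 + (-135 + 1830) = 75 + 1695 = 1770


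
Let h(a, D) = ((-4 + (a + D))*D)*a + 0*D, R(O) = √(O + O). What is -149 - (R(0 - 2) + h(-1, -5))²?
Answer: -2645 + 200*I ≈ -2645.0 + 200.0*I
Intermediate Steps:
R(O) = √2*√O (R(O) = √(2*O) = √2*√O)
h(a, D) = D*a*(-4 + D + a) (h(a, D) = ((-4 + (D + a))*D)*a + 0 = ((-4 + D + a)*D)*a + 0 = (D*(-4 + D + a))*a + 0 = D*a*(-4 + D + a) + 0 = D*a*(-4 + D + a))
-149 - (R(0 - 2) + h(-1, -5))² = -149 - (√2*√(0 - 2) - 5*(-1)*(-4 - 5 - 1))² = -149 - (√2*√(-2) - 5*(-1)*(-10))² = -149 - (√2*(I*√2) - 50)² = -149 - (2*I - 50)² = -149 - (-50 + 2*I)²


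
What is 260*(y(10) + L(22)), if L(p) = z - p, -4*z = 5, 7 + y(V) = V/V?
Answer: -7605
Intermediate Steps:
y(V) = -6 (y(V) = -7 + V/V = -7 + 1 = -6)
z = -5/4 (z = -¼*5 = -5/4 ≈ -1.2500)
L(p) = -5/4 - p
260*(y(10) + L(22)) = 260*(-6 + (-5/4 - 1*22)) = 260*(-6 + (-5/4 - 22)) = 260*(-6 - 93/4) = 260*(-117/4) = -7605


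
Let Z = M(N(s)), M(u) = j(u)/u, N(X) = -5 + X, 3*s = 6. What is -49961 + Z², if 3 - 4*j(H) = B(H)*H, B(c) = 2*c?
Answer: -799351/16 ≈ -49959.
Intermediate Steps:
s = 2 (s = (⅓)*6 = 2)
j(H) = ¾ - H²/2 (j(H) = ¾ - 2*H*H/4 = ¾ - H²/2)
M(u) = (¾ - u²/2)/u
Z = 5/4 (Z = -(-5 + 2)/2 + 3/(4*(-5 + 2)) = -½*(-3) + (¾)/(-3) = 3/2 + (¾)*(-⅓) = 3/2 - ¼ = 5/4 ≈ 1.2500)
-49961 + Z² = -49961 + (5/4)² = -49961 + 25/16 = -799351/16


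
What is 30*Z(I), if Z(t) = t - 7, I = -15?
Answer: -660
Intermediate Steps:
Z(t) = -7 + t
30*Z(I) = 30*(-7 - 15) = 30*(-22) = -660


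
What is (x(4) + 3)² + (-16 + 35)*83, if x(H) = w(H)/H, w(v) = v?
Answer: 1593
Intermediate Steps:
x(H) = 1 (x(H) = H/H = 1)
(x(4) + 3)² + (-16 + 35)*83 = (1 + 3)² + (-16 + 35)*83 = 4² + 19*83 = 16 + 1577 = 1593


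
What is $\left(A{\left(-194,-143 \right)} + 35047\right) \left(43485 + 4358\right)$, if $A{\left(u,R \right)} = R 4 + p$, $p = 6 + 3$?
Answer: $1649818012$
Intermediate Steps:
$p = 9$
$A{\left(u,R \right)} = 9 + 4 R$ ($A{\left(u,R \right)} = R 4 + 9 = 4 R + 9 = 9 + 4 R$)
$\left(A{\left(-194,-143 \right)} + 35047\right) \left(43485 + 4358\right) = \left(\left(9 + 4 \left(-143\right)\right) + 35047\right) \left(43485 + 4358\right) = \left(\left(9 - 572\right) + 35047\right) 47843 = \left(-563 + 35047\right) 47843 = 34484 \cdot 47843 = 1649818012$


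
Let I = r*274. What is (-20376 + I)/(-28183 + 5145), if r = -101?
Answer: 24025/11519 ≈ 2.0857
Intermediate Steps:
I = -27674 (I = -101*274 = -27674)
(-20376 + I)/(-28183 + 5145) = (-20376 - 27674)/(-28183 + 5145) = -48050/(-23038) = -48050*(-1/23038) = 24025/11519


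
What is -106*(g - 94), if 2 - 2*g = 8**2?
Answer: 13250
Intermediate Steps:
g = -31 (g = 1 - 1/2*8**2 = 1 - 1/2*64 = 1 - 32 = -31)
-106*(g - 94) = -106*(-31 - 94) = -106*(-125) = 13250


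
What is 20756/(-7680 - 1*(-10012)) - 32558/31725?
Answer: 145639711/18495675 ≈ 7.8743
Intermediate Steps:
20756/(-7680 - 1*(-10012)) - 32558/31725 = 20756/(-7680 + 10012) - 32558*1/31725 = 20756/2332 - 32558/31725 = 20756*(1/2332) - 32558/31725 = 5189/583 - 32558/31725 = 145639711/18495675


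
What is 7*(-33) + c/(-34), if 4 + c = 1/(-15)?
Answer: -117749/510 ≈ -230.88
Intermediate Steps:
c = -61/15 (c = -4 + 1/(-15) = -4 - 1/15 = -61/15 ≈ -4.0667)
7*(-33) + c/(-34) = 7*(-33) - 61/15/(-34) = -231 - 61/15*(-1/34) = -231 + 61/510 = -117749/510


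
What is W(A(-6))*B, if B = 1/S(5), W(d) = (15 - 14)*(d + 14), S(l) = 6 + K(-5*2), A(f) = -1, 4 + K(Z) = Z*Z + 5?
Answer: 13/107 ≈ 0.12150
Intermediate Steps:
K(Z) = 1 + Z**2 (K(Z) = -4 + (Z*Z + 5) = -4 + (Z**2 + 5) = -4 + (5 + Z**2) = 1 + Z**2)
S(l) = 107 (S(l) = 6 + (1 + (-5*2)**2) = 6 + (1 + (-10)**2) = 6 + (1 + 100) = 6 + 101 = 107)
W(d) = 14 + d (W(d) = 1*(14 + d) = 14 + d)
B = 1/107 ≈ 0.0093458
W(A(-6))*B = (14 - 1)*(1/107) = 13*(1/107) = 13/107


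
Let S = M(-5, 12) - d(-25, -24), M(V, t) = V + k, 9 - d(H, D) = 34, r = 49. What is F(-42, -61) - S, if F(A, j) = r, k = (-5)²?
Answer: 4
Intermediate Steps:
k = 25
d(H, D) = -25 (d(H, D) = 9 - 1*34 = 9 - 34 = -25)
F(A, j) = 49
M(V, t) = 25 + V (M(V, t) = V + 25 = 25 + V)
S = 45 (S = (25 - 5) - 1*(-25) = 20 + 25 = 45)
F(-42, -61) - S = 49 - 1*45 = 49 - 45 = 4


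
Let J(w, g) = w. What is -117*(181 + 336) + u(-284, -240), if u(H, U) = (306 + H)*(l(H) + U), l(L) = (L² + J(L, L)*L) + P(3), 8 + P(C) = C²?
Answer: 3483117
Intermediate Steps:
P(C) = -8 + C²
l(L) = 1 + 2*L² (l(L) = (L² + L*L) + (-8 + 3²) = (L² + L²) + (-8 + 9) = 2*L² + 1 = 1 + 2*L²)
u(H, U) = (306 + H)*(1 + U + 2*H²) (u(H, U) = (306 + H)*((1 + 2*H²) + U) = (306 + H)*(1 + U + 2*H²))
-117*(181 + 336) + u(-284, -240) = -117*(181 + 336) + (306 - 284 + 2*(-284)³ + 306*(-240) + 612*(-284)² - 284*(-240)) = -117*517 + (306 - 284 + 2*(-22906304) - 73440 + 612*80656 + 68160) = -60489 + (306 - 284 - 45812608 - 73440 + 49361472 + 68160) = -60489 + 3543606 = 3483117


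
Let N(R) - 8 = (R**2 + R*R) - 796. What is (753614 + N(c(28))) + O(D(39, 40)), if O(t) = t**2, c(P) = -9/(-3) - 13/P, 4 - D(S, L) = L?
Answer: 295620865/392 ≈ 7.5414e+5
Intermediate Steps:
D(S, L) = 4 - L
c(P) = 3 - 13/P (c(P) = -9*(-1/3) - 13/P = 3 - 13/P)
N(R) = -788 + 2*R**2 (N(R) = 8 + ((R**2 + R*R) - 796) = 8 + ((R**2 + R**2) - 796) = 8 + (2*R**2 - 796) = 8 + (-796 + 2*R**2) = -788 + 2*R**2)
(753614 + N(c(28))) + O(D(39, 40)) = (753614 + (-788 + 2*(3 - 13/28)**2)) + (4 - 1*40)**2 = (753614 + (-788 + 2*(3 - 13*1/28)**2)) + (4 - 40)**2 = (753614 + (-788 + 2*(3 - 13/28)**2)) + (-36)**2 = (753614 + (-788 + 2*(71/28)**2)) + 1296 = (753614 + (-788 + 2*(5041/784))) + 1296 = (753614 + (-788 + 5041/392)) + 1296 = (753614 - 303855/392) + 1296 = 295112833/392 + 1296 = 295620865/392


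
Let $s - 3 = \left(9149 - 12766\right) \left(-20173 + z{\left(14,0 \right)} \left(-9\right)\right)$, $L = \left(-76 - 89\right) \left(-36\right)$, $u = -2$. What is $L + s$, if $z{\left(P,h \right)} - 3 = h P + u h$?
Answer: $73069343$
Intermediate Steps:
$z{\left(P,h \right)} = 3 - 2 h + P h$ ($z{\left(P,h \right)} = 3 + \left(h P - 2 h\right) = 3 + \left(P h - 2 h\right) = 3 + \left(- 2 h + P h\right) = 3 - 2 h + P h$)
$L = 5940$ ($L = \left(-165\right) \left(-36\right) = 5940$)
$s = 73063403$ ($s = 3 + \left(9149 - 12766\right) \left(-20173 + \left(3 - 0 + 14 \cdot 0\right) \left(-9\right)\right) = 3 - 3617 \left(-20173 + \left(3 + 0 + 0\right) \left(-9\right)\right) = 3 - 3617 \left(-20173 + 3 \left(-9\right)\right) = 3 - 3617 \left(-20173 - 27\right) = 3 - -73063400 = 3 + 73063400 = 73063403$)
$L + s = 5940 + 73063403 = 73069343$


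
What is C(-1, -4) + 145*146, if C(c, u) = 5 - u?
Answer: 21179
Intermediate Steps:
C(-1, -4) + 145*146 = (5 - 1*(-4)) + 145*146 = (5 + 4) + 21170 = 9 + 21170 = 21179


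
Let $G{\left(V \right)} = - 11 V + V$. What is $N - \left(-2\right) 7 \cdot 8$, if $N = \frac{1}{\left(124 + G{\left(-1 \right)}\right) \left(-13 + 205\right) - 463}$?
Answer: $\frac{2829681}{25265} \approx 112.0$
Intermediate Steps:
$G{\left(V \right)} = - 10 V$
$N = \frac{1}{25265}$ ($N = \frac{1}{\left(124 - -10\right) \left(-13 + 205\right) - 463} = \frac{1}{\left(124 + 10\right) 192 - 463} = \frac{1}{134 \cdot 192 - 463} = \frac{1}{25728 - 463} = \frac{1}{25265} \approx 3.958 \cdot 10^{-5}$)
$N - \left(-2\right) 7 \cdot 8 = \frac{1}{25265} - \left(-2\right) 7 \cdot 8 = \frac{1}{25265} - \left(-14\right) 8 = \frac{1}{25265} - -112 = \frac{1}{25265} + 112 = \frac{2829681}{25265}$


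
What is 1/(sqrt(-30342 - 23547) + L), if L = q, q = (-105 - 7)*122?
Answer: -13664/186758785 - I*sqrt(53889)/186758785 ≈ -7.3164e-5 - 1.243e-6*I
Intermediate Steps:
q = -13664 (q = -112*122 = -13664)
L = -13664
1/(sqrt(-30342 - 23547) + L) = 1/(sqrt(-30342 - 23547) - 13664) = 1/(sqrt(-53889) - 13664) = 1/(I*sqrt(53889) - 13664) = 1/(-13664 + I*sqrt(53889))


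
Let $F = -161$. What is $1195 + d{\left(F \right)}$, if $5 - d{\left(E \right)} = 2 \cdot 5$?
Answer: $1190$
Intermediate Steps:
$d{\left(E \right)} = -5$ ($d{\left(E \right)} = 5 - 2 \cdot 5 = 5 - 10 = -5$)
$1195 + d{\left(F \right)} = 1195 - 5 = 1190$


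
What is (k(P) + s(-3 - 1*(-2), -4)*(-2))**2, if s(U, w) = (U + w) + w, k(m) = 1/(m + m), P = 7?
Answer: 64009/196 ≈ 326.58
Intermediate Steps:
k(m) = 1/(2*m)
s(U, w) = U + 2*w
(k(P) + s(-3 - 1*(-2), -4)*(-2))**2 = ((1/2)/7 + ((-3 - 1*(-2)) + 2*(-4))*(-2))**2 = ((1/2)*(1/7) + ((-3 + 2) - 8)*(-2))**2 = (1/14 + (-1 - 8)*(-2))**2 = (1/14 - 9*(-2))**2 = (1/14 + 18)**2 = (253/14)**2 = 64009/196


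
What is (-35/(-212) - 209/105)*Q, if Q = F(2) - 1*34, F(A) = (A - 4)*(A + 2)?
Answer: 40633/530 ≈ 76.666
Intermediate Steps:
F(A) = (-4 + A)*(2 + A)
Q = -42 (Q = (-8 + 2² - 2*2) - 1*34 = (-8 + 4 - 4) - 34 = -8 - 34 = -42)
(-35/(-212) - 209/105)*Q = (-35/(-212) - 209/105)*(-42) = (-35*(-1/212) - 209*1/105)*(-42) = (35/212 - 209/105)*(-42) = -40633/22260*(-42) = 40633/530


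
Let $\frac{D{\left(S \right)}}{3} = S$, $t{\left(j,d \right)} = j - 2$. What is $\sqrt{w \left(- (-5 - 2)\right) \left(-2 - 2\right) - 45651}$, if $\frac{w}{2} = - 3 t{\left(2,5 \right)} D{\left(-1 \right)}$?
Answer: $i \sqrt{45651} \approx 213.66 i$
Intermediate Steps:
$t{\left(j,d \right)} = -2 + j$ ($t{\left(j,d \right)} = j - 2 = -2 + j$)
$D{\left(S \right)} = 3 S$
$w = 0$ ($w = 2 - 3 \left(-2 + 2\right) 3 \left(-1\right) = 2 \left(-3\right) 0 \left(-3\right) = 2 \cdot 0 \left(-3\right) = 2 \cdot 0 = 0$)
$\sqrt{w \left(- (-5 - 2)\right) \left(-2 - 2\right) - 45651} = \sqrt{0 \left(- (-5 - 2)\right) \left(-2 - 2\right) - 45651} = \sqrt{0 \left(- (-5 - 2)\right) \left(-4\right) - 45651} = \sqrt{0 \left(\left(-1\right) \left(-7\right)\right) \left(-4\right) - 45651} = \sqrt{0 \cdot 7 \left(-4\right) - 45651} = \sqrt{0 \left(-4\right) - 45651} = \sqrt{0 - 45651} = \sqrt{-45651} = i \sqrt{45651}$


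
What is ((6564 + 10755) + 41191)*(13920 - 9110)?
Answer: 281433100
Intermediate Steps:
((6564 + 10755) + 41191)*(13920 - 9110) = (17319 + 41191)*4810 = 58510*4810 = 281433100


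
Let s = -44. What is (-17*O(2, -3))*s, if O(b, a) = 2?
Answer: 1496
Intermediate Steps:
(-17*O(2, -3))*s = -17*2*(-44) = -34*(-44) = 1496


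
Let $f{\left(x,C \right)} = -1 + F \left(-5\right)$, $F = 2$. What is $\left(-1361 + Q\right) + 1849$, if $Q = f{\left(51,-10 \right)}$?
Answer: $477$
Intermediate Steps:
$f{\left(x,C \right)} = -11$ ($f{\left(x,C \right)} = -1 + 2 \left(-5\right) = -1 - 10 = -11$)
$Q = -11$
$\left(-1361 + Q\right) + 1849 = \left(-1361 - 11\right) + 1849 = -1372 + 1849 = 477$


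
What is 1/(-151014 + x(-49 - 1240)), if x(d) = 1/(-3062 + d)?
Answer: -4351/657061915 ≈ -6.6219e-6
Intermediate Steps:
1/(-151014 + x(-49 - 1240)) = 1/(-151014 + 1/(-3062 + (-49 - 1240))) = 1/(-151014 + 1/(-3062 - 1289)) = 1/(-151014 + 1/(-4351)) = 1/(-151014 - 1/4351) = 1/(-657061915/4351) = -4351/657061915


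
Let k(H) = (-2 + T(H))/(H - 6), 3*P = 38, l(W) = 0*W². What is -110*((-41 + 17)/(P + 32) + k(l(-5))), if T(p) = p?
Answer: 4510/201 ≈ 22.438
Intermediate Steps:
l(W) = 0
P = 38/3 (P = (⅓)*38 = 38/3 ≈ 12.667)
k(H) = (-2 + H)/(-6 + H) (k(H) = (-2 + H)/(H - 6) = (-2 + H)/(-6 + H))
-110*((-41 + 17)/(P + 32) + k(l(-5))) = -110*((-41 + 17)/(38/3 + 32) + (-2 + 0)/(-6 + 0)) = -110*(-24/134/3 - 2/(-6)) = -110*(-24*3/134 - ⅙*(-2)) = -110*(-36/67 + ⅓) = -110*(-41/201) = 4510/201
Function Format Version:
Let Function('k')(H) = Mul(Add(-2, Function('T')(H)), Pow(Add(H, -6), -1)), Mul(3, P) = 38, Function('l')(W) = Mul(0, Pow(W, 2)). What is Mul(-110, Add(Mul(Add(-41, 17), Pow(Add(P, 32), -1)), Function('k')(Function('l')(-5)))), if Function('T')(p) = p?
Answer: Rational(4510, 201) ≈ 22.438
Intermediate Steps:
Function('l')(W) = 0
P = Rational(38, 3) (P = Mul(Rational(1, 3), 38) = Rational(38, 3) ≈ 12.667)
Function('k')(H) = Mul(Pow(Add(-6, H), -1), Add(-2, H)) (Function('k')(H) = Mul(Add(-2, H), Pow(Add(H, -6), -1)) = Mul(Add(-2, H), Pow(Add(-6, H), -1)) = Mul(Pow(Add(-6, H), -1), Add(-2, H)))
Mul(-110, Add(Mul(Add(-41, 17), Pow(Add(P, 32), -1)), Function('k')(Function('l')(-5)))) = Mul(-110, Add(Mul(Add(-41, 17), Pow(Add(Rational(38, 3), 32), -1)), Mul(Pow(Add(-6, 0), -1), Add(-2, 0)))) = Mul(-110, Add(Mul(-24, Pow(Rational(134, 3), -1)), Mul(Pow(-6, -1), -2))) = Mul(-110, Add(Mul(-24, Rational(3, 134)), Mul(Rational(-1, 6), -2))) = Mul(-110, Add(Rational(-36, 67), Rational(1, 3))) = Mul(-110, Rational(-41, 201)) = Rational(4510, 201)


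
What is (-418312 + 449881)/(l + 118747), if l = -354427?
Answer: -10523/78560 ≈ -0.13395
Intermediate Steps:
(-418312 + 449881)/(l + 118747) = (-418312 + 449881)/(-354427 + 118747) = 31569/(-235680) = 31569*(-1/235680) = -10523/78560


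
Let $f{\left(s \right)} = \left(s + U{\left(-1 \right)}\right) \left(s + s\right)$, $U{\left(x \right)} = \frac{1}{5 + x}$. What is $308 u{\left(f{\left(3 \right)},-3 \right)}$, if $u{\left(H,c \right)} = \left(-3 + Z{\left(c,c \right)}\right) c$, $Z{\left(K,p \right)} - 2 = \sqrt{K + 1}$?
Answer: $924 - 924 i \sqrt{2} \approx 924.0 - 1306.7 i$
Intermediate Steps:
$Z{\left(K,p \right)} = 2 + \sqrt{1 + K}$ ($Z{\left(K,p \right)} = 2 + \sqrt{K + 1} = 2 + \sqrt{1 + K}$)
$f{\left(s \right)} = 2 s \left(\frac{1}{4} + s\right)$ ($f{\left(s \right)} = \left(s + \frac{1}{5 - 1}\right) \left(s + s\right) = \left(s + \frac{1}{4}\right) 2 s = \left(\frac{1}{4} + s\right) 2 s = 2 s \left(\frac{1}{4} + s\right)$)
$u{\left(H,c \right)} = c \left(-1 + \sqrt{1 + c}\right)$ ($u{\left(H,c \right)} = \left(-3 + \left(2 + \sqrt{1 + c}\right)\right) c = \left(-1 + \sqrt{1 + c}\right) c = c \left(-1 + \sqrt{1 + c}\right)$)
$308 u{\left(f{\left(3 \right)},-3 \right)} = 308 \left(- 3 \left(-1 + \sqrt{1 - 3}\right)\right) = 308 \left(- 3 \left(-1 + \sqrt{-2}\right)\right) = 308 \left(- 3 \left(-1 + i \sqrt{2}\right)\right) = 308 \left(3 - 3 i \sqrt{2}\right) = 924 - 924 i \sqrt{2}$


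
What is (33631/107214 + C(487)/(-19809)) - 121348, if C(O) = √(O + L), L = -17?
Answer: -13010170841/107214 - √470/19809 ≈ -1.2135e+5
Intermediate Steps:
C(O) = √(-17 + O) (C(O) = √(O - 17) = √(-17 + O))
(33631/107214 + C(487)/(-19809)) - 121348 = (33631/107214 + √(-17 + 487)/(-19809)) - 121348 = (33631*(1/107214) + √470*(-1/19809)) - 121348 = (33631/107214 - √470/19809) - 121348 = -13010170841/107214 - √470/19809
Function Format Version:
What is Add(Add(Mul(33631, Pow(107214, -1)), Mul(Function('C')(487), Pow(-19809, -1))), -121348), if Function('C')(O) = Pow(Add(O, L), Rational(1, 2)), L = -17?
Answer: Add(Rational(-13010170841, 107214), Mul(Rational(-1, 19809), Pow(470, Rational(1, 2)))) ≈ -1.2135e+5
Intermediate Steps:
Function('C')(O) = Pow(Add(-17, O), Rational(1, 2)) (Function('C')(O) = Pow(Add(O, -17), Rational(1, 2)) = Pow(Add(-17, O), Rational(1, 2)))
Add(Add(Mul(33631, Pow(107214, -1)), Mul(Function('C')(487), Pow(-19809, -1))), -121348) = Add(Add(Mul(33631, Pow(107214, -1)), Mul(Pow(Add(-17, 487), Rational(1, 2)), Pow(-19809, -1))), -121348) = Add(Add(Mul(33631, Rational(1, 107214)), Mul(Pow(470, Rational(1, 2)), Rational(-1, 19809))), -121348) = Add(Add(Rational(33631, 107214), Mul(Rational(-1, 19809), Pow(470, Rational(1, 2)))), -121348) = Add(Rational(-13010170841, 107214), Mul(Rational(-1, 19809), Pow(470, Rational(1, 2))))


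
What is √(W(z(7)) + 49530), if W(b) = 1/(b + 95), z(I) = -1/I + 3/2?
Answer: 4*√5633422651/1349 ≈ 222.55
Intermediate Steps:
z(I) = 3/2 - 1/I (z(I) = -1/I + 3*(½) = -1/I + 3/2 = 3/2 - 1/I)
W(b) = 1/(95 + b)
√(W(z(7)) + 49530) = √(1/(95 + (3/2 - 1/7)) + 49530) = √(1/(95 + (3/2 - 1*⅐)) + 49530) = √(1/(95 + (3/2 - ⅐)) + 49530) = √(1/(95 + 19/14) + 49530) = √(1/(1349/14) + 49530) = √(14/1349 + 49530) = √(66815984/1349) = 4*√5633422651/1349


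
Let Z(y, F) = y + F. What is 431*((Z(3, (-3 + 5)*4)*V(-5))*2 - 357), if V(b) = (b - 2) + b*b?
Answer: 16809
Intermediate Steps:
V(b) = -2 + b + b**2 (V(b) = (-2 + b) + b**2 = -2 + b + b**2)
Z(y, F) = F + y
431*((Z(3, (-3 + 5)*4)*V(-5))*2 - 357) = 431*((((-3 + 5)*4 + 3)*(-2 - 5 + (-5)**2))*2 - 357) = 431*(((2*4 + 3)*(-2 - 5 + 25))*2 - 357) = 431*(((8 + 3)*18)*2 - 357) = 431*((11*18)*2 - 357) = 431*(198*2 - 357) = 431*(396 - 357) = 431*39 = 16809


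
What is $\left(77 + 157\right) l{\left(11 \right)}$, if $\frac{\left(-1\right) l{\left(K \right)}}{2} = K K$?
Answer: $-56628$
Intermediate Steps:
$l{\left(K \right)} = - 2 K^{2}$ ($l{\left(K \right)} = - 2 K K = - 2 K^{2}$)
$\left(77 + 157\right) l{\left(11 \right)} = \left(77 + 157\right) \left(- 2 \cdot 11^{2}\right) = 234 \left(\left(-2\right) 121\right) = 234 \left(-242\right) = -56628$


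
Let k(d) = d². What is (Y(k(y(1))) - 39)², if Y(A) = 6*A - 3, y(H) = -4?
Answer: 2916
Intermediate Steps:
Y(A) = -3 + 6*A
(Y(k(y(1))) - 39)² = ((-3 + 6*(-4)²) - 39)² = ((-3 + 6*16) - 39)² = ((-3 + 96) - 39)² = (93 - 39)² = 54² = 2916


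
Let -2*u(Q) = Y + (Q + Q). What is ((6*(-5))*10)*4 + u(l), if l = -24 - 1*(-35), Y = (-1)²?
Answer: -2423/2 ≈ -1211.5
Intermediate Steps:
Y = 1
l = 11 (l = -24 + 35 = 11)
u(Q) = -½ - Q (u(Q) = -(1 + (Q + Q))/2 = -(1 + 2*Q)/2 = -½ - Q)
((6*(-5))*10)*4 + u(l) = ((6*(-5))*10)*4 + (-½ - 1*11) = -30*10*4 + (-½ - 11) = -300*4 - 23/2 = -1200 - 23/2 = -2423/2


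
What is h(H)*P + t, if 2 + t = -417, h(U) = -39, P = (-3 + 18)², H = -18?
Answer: -9194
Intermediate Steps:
P = 225 (P = 15² = 225)
t = -419 (t = -2 - 417 = -419)
h(H)*P + t = -39*225 - 419 = -8775 - 419 = -9194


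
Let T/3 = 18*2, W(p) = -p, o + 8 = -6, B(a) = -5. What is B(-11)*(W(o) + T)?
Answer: -610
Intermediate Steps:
o = -14 (o = -8 - 6 = -14)
T = 108 (T = 3*(18*2) = 3*36 = 108)
B(-11)*(W(o) + T) = -5*(-1*(-14) + 108) = -5*(14 + 108) = -5*122 = -610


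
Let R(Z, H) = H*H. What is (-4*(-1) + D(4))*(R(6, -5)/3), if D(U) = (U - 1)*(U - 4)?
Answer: 100/3 ≈ 33.333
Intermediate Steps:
D(U) = (-1 + U)*(-4 + U)
R(Z, H) = H²
(-4*(-1) + D(4))*(R(6, -5)/3) = (-4*(-1) + (4 + 4² - 5*4))*((-5)²/3) = (4 + (4 + 16 - 20))*(25*(⅓)) = (4 + 0)*(25/3) = 4*(25/3) = 100/3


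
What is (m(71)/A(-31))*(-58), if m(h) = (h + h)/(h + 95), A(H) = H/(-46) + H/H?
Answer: -189428/6391 ≈ -29.640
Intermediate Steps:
A(H) = 1 - H/46 (A(H) = H*(-1/46) + 1 = -H/46 + 1 = 1 - H/46)
m(h) = 2*h/(95 + h) (m(h) = (2*h)/(95 + h) = 2*h/(95 + h))
(m(71)/A(-31))*(-58) = ((2*71/(95 + 71))/(1 - 1/46*(-31)))*(-58) = ((2*71/166)/(1 + 31/46))*(-58) = ((2*71*(1/166))/(77/46))*(-58) = ((71/83)*(46/77))*(-58) = (3266/6391)*(-58) = -189428/6391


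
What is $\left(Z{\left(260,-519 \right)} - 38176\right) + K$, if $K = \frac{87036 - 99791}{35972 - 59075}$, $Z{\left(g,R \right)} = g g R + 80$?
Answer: $- \frac{811435012333}{23103} \approx -3.5122 \cdot 10^{7}$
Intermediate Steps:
$Z{\left(g,R \right)} = 80 + R g^{2}$ ($Z{\left(g,R \right)} = g^{2} R + 80 = R g^{2} + 80 = 80 + R g^{2}$)
$K = \frac{12755}{23103}$ ($K = - \frac{12755}{-23103} = \left(-12755\right) \left(- \frac{1}{23103}\right) = \frac{12755}{23103} \approx 0.55209$)
$\left(Z{\left(260,-519 \right)} - 38176\right) + K = \left(\left(80 - 519 \cdot 260^{2}\right) - 38176\right) + \frac{12755}{23103} = \left(\left(80 - 35084400\right) - 38176\right) + \frac{12755}{23103} = \left(-35084320 - 38176\right) + \frac{12755}{23103} = -35122496 + \frac{12755}{23103} = - \frac{811435012333}{23103}$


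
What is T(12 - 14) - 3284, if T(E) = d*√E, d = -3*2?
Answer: -3284 - 6*I*√2 ≈ -3284.0 - 8.4853*I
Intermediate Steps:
d = -6
T(E) = -6*√E
T(12 - 14) - 3284 = -6*√(12 - 14) - 3284 = -6*I*√2 - 3284 = -3284 - 6*I*√2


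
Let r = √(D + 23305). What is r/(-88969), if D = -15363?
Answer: -19*√22/88969 ≈ -0.0010017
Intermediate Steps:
r = 19*√22 (r = √(-15363 + 23305) = √7942 = 19*√22 ≈ 89.118)
r/(-88969) = (19*√22)/(-88969) = (19*√22)*(-1/88969) = -19*√22/88969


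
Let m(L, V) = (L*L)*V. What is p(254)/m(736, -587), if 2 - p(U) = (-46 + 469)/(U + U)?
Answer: -593/161531580416 ≈ -3.6711e-9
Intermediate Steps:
m(L, V) = V*L² (m(L, V) = L²*V = V*L²)
p(U) = 2 - 423/(2*U) (p(U) = 2 - (-46 + 469)/(U + U) = 2 - 423/(2*U))
p(254)/m(736, -587) = (2 - 423/2/254)/((-587*736²)) = (2 - 423/2*1/254)/((-587*541696)) = (2 - 423/508)/(-317975552) = (593/508)*(-1/317975552) = -593/161531580416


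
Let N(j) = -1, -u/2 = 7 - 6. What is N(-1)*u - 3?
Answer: -1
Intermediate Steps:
u = -2 (u = -2*(7 - 6) = -2*1 = -2)
N(-1)*u - 3 = -1*(-2) - 3 = 2 - 3 = -1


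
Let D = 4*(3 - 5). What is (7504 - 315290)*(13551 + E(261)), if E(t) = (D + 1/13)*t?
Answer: -45946294080/13 ≈ -3.5343e+9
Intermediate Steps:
D = -8 (D = 4*(-2) = -8)
E(t) = -103*t/13 (E(t) = (-8 + 1/13)*t = -103*t/13)
(7504 - 315290)*(13551 + E(261)) = (7504 - 315290)*(13551 - 103/13*261) = -307786*(13551 - 26883/13) = -307786*149280/13 = -45946294080/13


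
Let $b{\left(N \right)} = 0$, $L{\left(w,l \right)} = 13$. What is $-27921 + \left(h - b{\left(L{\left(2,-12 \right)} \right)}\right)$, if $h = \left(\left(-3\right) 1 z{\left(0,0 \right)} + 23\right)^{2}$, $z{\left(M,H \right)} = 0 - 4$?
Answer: $-26696$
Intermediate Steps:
$z{\left(M,H \right)} = -4$
$h = 1225$ ($h = \left(\left(-3\right) 1 \left(-4\right) + 23\right)^{2} = \left(\left(-3\right) \left(-4\right) + 23\right)^{2} = \left(12 + 23\right)^{2} = 35^{2} = 1225$)
$-27921 + \left(h - b{\left(L{\left(2,-12 \right)} \right)}\right) = -27921 + \left(1225 - 0\right) = -27921 + \left(1225 + 0\right) = -27921 + 1225 = -26696$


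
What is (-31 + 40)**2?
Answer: 81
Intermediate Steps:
(-31 + 40)**2 = 9**2 = 81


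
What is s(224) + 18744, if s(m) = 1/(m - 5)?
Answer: 4104937/219 ≈ 18744.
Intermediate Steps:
s(m) = 1/(-5 + m)
s(224) + 18744 = 1/(-5 + 224) + 18744 = 1/219 + 18744 = 4104937/219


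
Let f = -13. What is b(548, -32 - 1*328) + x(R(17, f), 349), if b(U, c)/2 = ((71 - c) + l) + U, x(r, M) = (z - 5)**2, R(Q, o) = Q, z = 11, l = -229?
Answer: 1536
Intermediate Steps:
x(r, M) = 36 (x(r, M) = (11 - 5)**2 = 6**2 = 36)
b(U, c) = -316 - 2*c + 2*U (b(U, c) = 2*(((71 - c) - 229) + U) = 2*((-158 - c) + U) = 2*(-158 + U - c) = -316 - 2*c + 2*U)
b(548, -32 - 1*328) + x(R(17, f), 349) = (-316 - 2*(-32 - 1*328) + 2*548) + 36 = (-316 - 2*(-32 - 328) + 1096) + 36 = (-316 - 2*(-360) + 1096) + 36 = (-316 + 720 + 1096) + 36 = 1500 + 36 = 1536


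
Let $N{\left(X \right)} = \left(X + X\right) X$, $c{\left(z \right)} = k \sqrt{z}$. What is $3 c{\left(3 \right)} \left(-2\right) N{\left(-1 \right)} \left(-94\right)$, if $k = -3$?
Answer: $- 3384 \sqrt{3} \approx -5861.3$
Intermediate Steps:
$c{\left(z \right)} = - 3 \sqrt{z}$
$N{\left(X \right)} = 2 X^{2}$ ($N{\left(X \right)} = 2 X X = 2 X^{2}$)
$3 c{\left(3 \right)} \left(-2\right) N{\left(-1 \right)} \left(-94\right) = 3 \left(- 3 \sqrt{3}\right) \left(-2\right) 2 \left(-1\right)^{2} \left(-94\right) = - 9 \sqrt{3} \left(-2\right) 2 \cdot 1 \left(-94\right) = 18 \sqrt{3} \cdot 2 \left(-94\right) = 36 \sqrt{3} \left(-94\right) = - 3384 \sqrt{3}$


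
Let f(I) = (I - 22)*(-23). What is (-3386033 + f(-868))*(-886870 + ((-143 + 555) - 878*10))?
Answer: 3012979888994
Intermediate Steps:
f(I) = 506 - 23*I (f(I) = (-22 + I)*(-23) = 506 - 23*I)
(-3386033 + f(-868))*(-886870 + ((-143 + 555) - 878*10)) = (-3386033 + (506 - 23*(-868)))*(-886870 + ((-143 + 555) - 878*10)) = (-3386033 + (506 + 19964))*(-886870 + (412 - 8780)) = (-3386033 + 20470)*(-886870 - 8368) = -3365563*(-895238) = 3012979888994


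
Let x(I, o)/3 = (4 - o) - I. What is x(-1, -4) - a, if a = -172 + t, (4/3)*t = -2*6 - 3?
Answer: 841/4 ≈ 210.25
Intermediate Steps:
t = -45/4 (t = 3*(-2*6 - 3)/4 = 3*(-12 - 3)/4 = (¾)*(-15) = -45/4 ≈ -11.250)
x(I, o) = 12 - 3*I - 3*o (x(I, o) = 3*((4 - o) - I) = 3*(4 - I - o) = 12 - 3*I - 3*o)
a = -733/4 (a = -172 - 45/4 = -733/4 ≈ -183.25)
x(-1, -4) - a = (12 - 3*(-1) - 3*(-4)) - 1*(-733/4) = (12 + 3 + 12) + 733/4 = 27 + 733/4 = 841/4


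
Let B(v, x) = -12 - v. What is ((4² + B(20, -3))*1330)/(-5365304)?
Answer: 380/95809 ≈ 0.0039662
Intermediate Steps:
((4² + B(20, -3))*1330)/(-5365304) = ((4² + (-12 - 1*20))*1330)/(-5365304) = ((16 + (-12 - 20))*1330)*(-1/5365304) = ((16 - 32)*1330)*(-1/5365304) = -16*1330*(-1/5365304) = -21280*(-1/5365304) = 380/95809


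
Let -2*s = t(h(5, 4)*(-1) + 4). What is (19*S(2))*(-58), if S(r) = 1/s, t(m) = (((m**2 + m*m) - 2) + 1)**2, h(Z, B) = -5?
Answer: 2204/25921 ≈ 0.085028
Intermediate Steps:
t(m) = (-1 + 2*m**2)**2 (t(m) = (((m**2 + m**2) - 2) + 1)**2 = ((2*m**2 - 2) + 1)**2 = ((-2 + 2*m**2) + 1)**2 = (-1 + 2*m**2)**2)
s = -25921/2 (s = -(-1 + 2*(-5*(-1) + 4)**2)**2/2 = -(-1 + 2*(5 + 4)**2)**2/2 = -(-1 + 2*9**2)**2/2 = -(-1 + 2*81)**2/2 = -(-1 + 162)**2/2 = -1/2*161**2 = -1/2*25921 = -25921/2 ≈ -12961.)
S(r) = -2/25921 (S(r) = 1/(-25921/2) = -2/25921)
(19*S(2))*(-58) = (19*(-2/25921))*(-58) = -38/25921*(-58) = 2204/25921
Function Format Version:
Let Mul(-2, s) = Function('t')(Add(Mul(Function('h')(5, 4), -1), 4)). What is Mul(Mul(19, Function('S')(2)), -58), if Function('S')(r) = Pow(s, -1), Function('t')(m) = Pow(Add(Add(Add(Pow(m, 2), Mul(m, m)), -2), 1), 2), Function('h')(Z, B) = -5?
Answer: Rational(2204, 25921) ≈ 0.085028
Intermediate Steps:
Function('t')(m) = Pow(Add(-1, Mul(2, Pow(m, 2))), 2) (Function('t')(m) = Pow(Add(Add(Add(Pow(m, 2), Pow(m, 2)), -2), 1), 2) = Pow(Add(Add(Mul(2, Pow(m, 2)), -2), 1), 2) = Pow(Add(Add(-2, Mul(2, Pow(m, 2))), 1), 2) = Pow(Add(-1, Mul(2, Pow(m, 2))), 2))
s = Rational(-25921, 2) (s = Mul(Rational(-1, 2), Pow(Add(-1, Mul(2, Pow(Add(Mul(-5, -1), 4), 2))), 2)) = Mul(Rational(-1, 2), Pow(Add(-1, Mul(2, Pow(Add(5, 4), 2))), 2)) = Mul(Rational(-1, 2), Pow(Add(-1, Mul(2, Pow(9, 2))), 2)) = Mul(Rational(-1, 2), Pow(Add(-1, Mul(2, 81)), 2)) = Mul(Rational(-1, 2), Pow(Add(-1, 162), 2)) = Mul(Rational(-1, 2), Pow(161, 2)) = Mul(Rational(-1, 2), 25921) = Rational(-25921, 2) ≈ -12961.)
Function('S')(r) = Rational(-2, 25921) (Function('S')(r) = Pow(Rational(-25921, 2), -1) = Rational(-2, 25921))
Mul(Mul(19, Function('S')(2)), -58) = Mul(Mul(19, Rational(-2, 25921)), -58) = Mul(Rational(-38, 25921), -58) = Rational(2204, 25921)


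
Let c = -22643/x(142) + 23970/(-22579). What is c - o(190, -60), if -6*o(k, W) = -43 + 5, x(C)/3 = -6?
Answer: 508250831/406422 ≈ 1250.5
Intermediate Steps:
x(C) = -18 (x(C) = 3*(-6) = -18)
o(k, W) = 19/3 (o(k, W) = -(-43 + 5)/6 = -⅙*(-38) = 19/3)
c = 510824837/406422 (c = -22643/(-18) + 23970/(-22579) = -22643*(-1/18) + 23970*(-1/22579) = 22643/18 - 23970/22579 = 510824837/406422 ≈ 1256.9)
c - o(190, -60) = 510824837/406422 - 1*19/3 = 510824837/406422 - 19/3 = 508250831/406422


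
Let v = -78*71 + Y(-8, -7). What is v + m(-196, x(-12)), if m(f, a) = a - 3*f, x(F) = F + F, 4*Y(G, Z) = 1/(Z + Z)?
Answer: -278545/56 ≈ -4974.0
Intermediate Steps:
Y(G, Z) = 1/(8*Z) (Y(G, Z) = 1/(4*(Z + Z)) = 1/(4*((2*Z))) = (1/(2*Z))/4 = 1/(8*Z))
v = -310129/56 (v = -78*71 + (⅛)/(-7) = -5538 + (⅛)*(-⅐) = -5538 - 1/56 = -310129/56 ≈ -5538.0)
x(F) = 2*F
m(f, a) = a - 3*f
v + m(-196, x(-12)) = -310129/56 + (2*(-12) - 3*(-196)) = -310129/56 + (-24 + 588) = -310129/56 + 564 = -278545/56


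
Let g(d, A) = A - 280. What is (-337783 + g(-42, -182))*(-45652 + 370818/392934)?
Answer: 1011231466746125/65489 ≈ 1.5441e+10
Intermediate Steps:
g(d, A) = -280 + A
(-337783 + g(-42, -182))*(-45652 + 370818/392934) = (-337783 + (-280 - 182))*(-45652 + 370818/392934) = (-337783 - 462)*(-45652 + 370818*(1/392934)) = -338245*(-45652 + 61803/65489) = -338245*(-2989642025/65489) = 1011231466746125/65489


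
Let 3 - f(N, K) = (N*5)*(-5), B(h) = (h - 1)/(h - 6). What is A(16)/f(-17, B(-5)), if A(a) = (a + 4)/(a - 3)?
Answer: -10/2743 ≈ -0.0036456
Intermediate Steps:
B(h) = (-1 + h)/(-6 + h)
f(N, K) = 3 + 25*N (f(N, K) = 3 - N*5*(-5) = 3 - 5*N*(-5) = 3 - (-25)*N = 3 + 25*N)
A(a) = (4 + a)/(-3 + a)
A(16)/f(-17, B(-5)) = ((4 + 16)/(-3 + 16))/(3 + 25*(-17)) = (20/13)/(3 - 425) = ((1/13)*20)/(-422) = -1/422*20/13 = -10/2743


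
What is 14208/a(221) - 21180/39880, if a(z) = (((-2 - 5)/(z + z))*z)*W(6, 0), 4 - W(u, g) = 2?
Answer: -28338165/13958 ≈ -2030.2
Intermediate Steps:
W(u, g) = 2 (W(u, g) = 4 - 1*2 = 4 - 2 = 2)
a(z) = -7 (a(z) = (((-2 - 5)/(z + z))*z)*2 = ((-7*1/(2*z))*z)*2 = ((-7/(2*z))*z)*2 = -7/2*2 = -7)
14208/a(221) - 21180/39880 = 14208/(-7) - 21180/39880 = 14208*(-1/7) - 21180*1/39880 = -14208/7 - 1059/1994 = -28338165/13958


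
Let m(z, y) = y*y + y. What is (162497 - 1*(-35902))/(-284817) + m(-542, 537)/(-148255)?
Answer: -37232994649/14075181445 ≈ -2.6453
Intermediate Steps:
m(z, y) = y + y² (m(z, y) = y² + y = y + y²)
(162497 - 1*(-35902))/(-284817) + m(-542, 537)/(-148255) = (162497 - 1*(-35902))/(-284817) + (537*(1 + 537))/(-148255) = (162497 + 35902)*(-1/284817) + (537*538)*(-1/148255) = 198399*(-1/284817) + 288906*(-1/148255) = -66133/94939 - 288906/148255 = -37232994649/14075181445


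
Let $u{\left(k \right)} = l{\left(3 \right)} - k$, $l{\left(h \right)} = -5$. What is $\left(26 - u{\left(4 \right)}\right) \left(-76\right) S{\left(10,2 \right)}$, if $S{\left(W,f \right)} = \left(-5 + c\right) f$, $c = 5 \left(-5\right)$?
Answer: $159600$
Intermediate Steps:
$c = -25$
$u{\left(k \right)} = -5 - k$
$S{\left(W,f \right)} = - 30 f$ ($S{\left(W,f \right)} = \left(-5 - 25\right) f = - 30 f$)
$\left(26 - u{\left(4 \right)}\right) \left(-76\right) S{\left(10,2 \right)} = \left(26 - \left(-5 - 4\right)\right) \left(-76\right) \left(\left(-30\right) 2\right) = \left(26 - \left(-5 - 4\right)\right) \left(-76\right) \left(-60\right) = \left(26 - -9\right) \left(-76\right) \left(-60\right) = \left(26 + 9\right) \left(-76\right) \left(-60\right) = 35 \left(-76\right) \left(-60\right) = \left(-2660\right) \left(-60\right) = 159600$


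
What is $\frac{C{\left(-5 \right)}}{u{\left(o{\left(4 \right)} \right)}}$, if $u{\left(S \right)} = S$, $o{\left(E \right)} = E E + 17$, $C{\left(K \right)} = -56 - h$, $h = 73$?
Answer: $- \frac{43}{11} \approx -3.9091$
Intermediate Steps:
$C{\left(K \right)} = -129$ ($C{\left(K \right)} = -56 - 73 = -129$)
$o{\left(E \right)} = 17 + E^{2}$ ($o{\left(E \right)} = E^{2} + 17 = 17 + E^{2}$)
$\frac{C{\left(-5 \right)}}{u{\left(o{\left(4 \right)} \right)}} = - \frac{129}{17 + 4^{2}} = - \frac{129}{17 + 16} = - \frac{129}{33} = \left(-129\right) \frac{1}{33} = - \frac{43}{11}$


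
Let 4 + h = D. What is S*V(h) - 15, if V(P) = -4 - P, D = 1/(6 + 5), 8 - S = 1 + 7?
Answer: -15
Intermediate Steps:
S = 0 (S = 8 - (1 + 7) = 8 - 1*8 = 8 - 8 = 0)
D = 1/11 ≈ 0.090909
h = -43/11 (h = -4 + 1/11 = -43/11 ≈ -3.9091)
S*V(h) - 15 = 0*(-4 - 1*(-43/11)) - 15 = 0*(-4 + 43/11) - 15 = 0*(-1/11) - 15 = 0 - 15 = -15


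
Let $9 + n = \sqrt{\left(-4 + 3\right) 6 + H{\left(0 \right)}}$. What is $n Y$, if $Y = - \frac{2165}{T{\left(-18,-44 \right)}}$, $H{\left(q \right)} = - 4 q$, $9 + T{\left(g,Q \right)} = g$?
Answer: $- \frac{2165}{3} + \frac{2165 i \sqrt{6}}{27} \approx -721.67 + 196.41 i$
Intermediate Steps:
$T{\left(g,Q \right)} = -9 + g$
$n = -9 + i \sqrt{6}$ ($n = -9 + \sqrt{\left(-4 + 3\right) 6 - 0} = -9 + \sqrt{\left(-1\right) 6 + 0} = -9 + \sqrt{-6 + 0} = -9 + \sqrt{-6} = -9 + i \sqrt{6} \approx -9.0 + 2.4495 i$)
$Y = \frac{2165}{27}$ ($Y = - \frac{2165}{-9 - 18} = - \frac{2165}{-27} = \left(-2165\right) \left(- \frac{1}{27}\right) = \frac{2165}{27} \approx 80.185$)
$n Y = \left(-9 + i \sqrt{6}\right) \frac{2165}{27} = - \frac{2165}{3} + \frac{2165 i \sqrt{6}}{27}$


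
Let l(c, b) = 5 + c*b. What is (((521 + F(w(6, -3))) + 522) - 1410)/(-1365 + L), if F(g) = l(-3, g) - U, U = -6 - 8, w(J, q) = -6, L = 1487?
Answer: -165/61 ≈ -2.7049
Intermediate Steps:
l(c, b) = 5 + b*c
U = -14
F(g) = 19 - 3*g (F(g) = (5 + g*(-3)) - 1*(-14) = (5 - 3*g) + 14 = 19 - 3*g)
(((521 + F(w(6, -3))) + 522) - 1410)/(-1365 + L) = (((521 + (19 - 3*(-6))) + 522) - 1410)/(-1365 + 1487) = (((521 + (19 + 18)) + 522) - 1410)/122 = (((521 + 37) + 522) - 1410)*(1/122) = ((558 + 522) - 1410)*(1/122) = (1080 - 1410)*(1/122) = -330*1/122 = -165/61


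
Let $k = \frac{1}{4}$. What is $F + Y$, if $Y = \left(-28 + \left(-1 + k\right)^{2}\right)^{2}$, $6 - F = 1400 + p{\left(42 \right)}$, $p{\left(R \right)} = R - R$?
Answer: $- \frac{164143}{256} \approx -641.18$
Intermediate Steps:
$p{\left(R \right)} = 0$
$k = \frac{1}{4} \approx 0.25$
$F = -1394$ ($F = 6 - \left(1400 + 0\right) = 6 - 1400 = -1394$)
$Y = \frac{192721}{256}$ ($Y = \left(-28 + \left(-1 + \frac{1}{4}\right)^{2}\right)^{2} = \left(-28 + \left(- \frac{3}{4}\right)^{2}\right)^{2} = \left(-28 + \frac{9}{16}\right)^{2} = \left(- \frac{439}{16}\right)^{2} = \frac{192721}{256} \approx 752.82$)
$F + Y = -1394 + \frac{192721}{256} = - \frac{164143}{256}$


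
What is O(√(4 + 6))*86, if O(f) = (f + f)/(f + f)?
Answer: 86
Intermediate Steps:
O(f) = 1 (O(f) = (2*f)/((2*f)) = (2*f)*(1/(2*f)) = 1)
O(√(4 + 6))*86 = 1*86 = 86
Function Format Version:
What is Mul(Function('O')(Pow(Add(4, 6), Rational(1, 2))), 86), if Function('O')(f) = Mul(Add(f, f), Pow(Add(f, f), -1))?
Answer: 86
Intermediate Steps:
Function('O')(f) = 1 (Function('O')(f) = Mul(Mul(2, f), Pow(Mul(2, f), -1)) = Mul(Mul(2, f), Mul(Rational(1, 2), Pow(f, -1))) = 1)
Mul(Function('O')(Pow(Add(4, 6), Rational(1, 2))), 86) = Mul(1, 86) = 86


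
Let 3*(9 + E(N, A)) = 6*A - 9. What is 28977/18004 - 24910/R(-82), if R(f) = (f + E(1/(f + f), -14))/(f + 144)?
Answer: 13904636437/1098244 ≈ 12661.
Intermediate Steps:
E(N, A) = -12 + 2*A (E(N, A) = -9 + (6*A - 9)/3 = -9 + (-9 + 6*A)/3 = -9 + (-3 + 2*A) = -12 + 2*A)
R(f) = (-40 + f)/(144 + f) (R(f) = (f + (-12 + 2*(-14)))/(f + 144) = (f + (-12 - 28))/(144 + f) = (f - 40)/(144 + f) = (-40 + f)/(144 + f))
28977/18004 - 24910/R(-82) = 28977/18004 - 24910*(144 - 82)/(-40 - 82) = 28977*(1/18004) - 24910/(-122/62) = 28977/18004 - 24910/((1/62)*(-122)) = 28977/18004 - 24910/(-61/31) = 28977/18004 - 24910*(-31/61) = 28977/18004 + 772210/61 = 13904636437/1098244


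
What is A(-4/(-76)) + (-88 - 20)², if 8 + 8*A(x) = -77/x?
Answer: 91841/8 ≈ 11480.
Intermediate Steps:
A(x) = -1 - 77/(8*x) (A(x) = -1 + (-77/x)/8 = -1 - 77/(8*x))
A(-4/(-76)) + (-88 - 20)² = (-77/8 - (-4)/(-76))/((-4/(-76))) + (-88 - 20)² = (-77/8 - (-4)*(-1)/76)/((-4*(-1/76))) + (-108)² = (-77/8 - 1*1/19)/(1/19) + 11664 = 19*(-77/8 - 1/19) + 11664 = 19*(-1471/152) + 11664 = -1471/8 + 11664 = 91841/8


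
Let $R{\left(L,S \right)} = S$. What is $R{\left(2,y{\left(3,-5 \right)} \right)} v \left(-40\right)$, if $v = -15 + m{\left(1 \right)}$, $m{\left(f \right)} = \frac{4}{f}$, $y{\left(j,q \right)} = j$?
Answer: $1320$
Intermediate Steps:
$v = -11$ ($v = -15 + \frac{4}{1} = -15 + 4 \cdot 1 = -15 + 4 = -11$)
$R{\left(2,y{\left(3,-5 \right)} \right)} v \left(-40\right) = 3 \left(-11\right) \left(-40\right) = \left(-33\right) \left(-40\right) = 1320$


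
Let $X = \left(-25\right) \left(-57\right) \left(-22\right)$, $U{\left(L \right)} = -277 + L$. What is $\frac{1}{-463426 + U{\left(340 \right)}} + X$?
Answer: $- \frac{14526430051}{463363} \approx -31350.0$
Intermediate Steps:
$X = -31350$ ($X = 1425 \left(-22\right) = -31350$)
$\frac{1}{-463426 + U{\left(340 \right)}} + X = \frac{1}{-463426 + \left(-277 + 340\right)} - 31350 = \frac{1}{-463426 + 63} - 31350 = \frac{1}{-463363} - 31350 = - \frac{1}{463363} - 31350 = - \frac{14526430051}{463363}$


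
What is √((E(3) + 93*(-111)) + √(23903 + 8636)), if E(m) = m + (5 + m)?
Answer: √(-10312 + √32539) ≈ 100.66*I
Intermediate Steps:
E(m) = 5 + 2*m
√((E(3) + 93*(-111)) + √(23903 + 8636)) = √(((5 + 2*3) + 93*(-111)) + √(23903 + 8636)) = √(((5 + 6) - 10323) + √32539) = √((11 - 10323) + √32539) = √(-10312 + √32539)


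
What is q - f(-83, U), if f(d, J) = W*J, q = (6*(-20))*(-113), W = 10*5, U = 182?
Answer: 4460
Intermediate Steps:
W = 50
q = 13560 (q = -120*(-113) = 13560)
f(d, J) = 50*J
q - f(-83, U) = 13560 - 50*182 = 13560 - 1*9100 = 13560 - 9100 = 4460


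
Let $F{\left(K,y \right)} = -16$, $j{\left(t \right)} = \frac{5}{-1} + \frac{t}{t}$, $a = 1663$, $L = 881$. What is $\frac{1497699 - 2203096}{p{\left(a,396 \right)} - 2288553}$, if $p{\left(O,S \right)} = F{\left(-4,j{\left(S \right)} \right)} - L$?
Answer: $\frac{705397}{2289450} \approx 0.30811$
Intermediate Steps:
$j{\left(t \right)} = -4$ ($j{\left(t \right)} = 5 \left(-1\right) + 1 = -5 + 1 = -4$)
$p{\left(O,S \right)} = -897$ ($p{\left(O,S \right)} = -16 - 881 = -897$)
$\frac{1497699 - 2203096}{p{\left(a,396 \right)} - 2288553} = \frac{1497699 - 2203096}{-897 - 2288553} = - \frac{705397}{-2289450} = \left(-705397\right) \left(- \frac{1}{2289450}\right) = \frac{705397}{2289450}$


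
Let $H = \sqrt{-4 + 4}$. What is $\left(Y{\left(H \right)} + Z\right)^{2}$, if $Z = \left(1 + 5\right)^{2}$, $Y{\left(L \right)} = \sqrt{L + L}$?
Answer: $1296$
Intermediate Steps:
$H = 0$ ($H = \sqrt{0} = 0$)
$Y{\left(L \right)} = \sqrt{2} \sqrt{L}$ ($Y{\left(L \right)} = \sqrt{2 L} = \sqrt{2} \sqrt{L}$)
$Z = 36$ ($Z = 6^{2} = 36$)
$\left(Y{\left(H \right)} + Z\right)^{2} = \left(\sqrt{2} \sqrt{0} + 36\right)^{2} = \left(\sqrt{2} \cdot 0 + 36\right)^{2} = \left(0 + 36\right)^{2} = 36^{2} = 1296$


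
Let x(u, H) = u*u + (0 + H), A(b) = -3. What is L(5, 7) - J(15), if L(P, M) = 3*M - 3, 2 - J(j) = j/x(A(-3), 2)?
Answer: 191/11 ≈ 17.364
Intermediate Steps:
x(u, H) = H + u² (x(u, H) = u² + H = H + u²)
J(j) = 2 - j/11 (J(j) = 2 - j/(2 + (-3)²) = 2 - j/(2 + 9) = 2 - j/11)
L(P, M) = -3 + 3*M
L(5, 7) - J(15) = (-3 + 3*7) - (2 - 1/11*15) = (-3 + 21) - (2 - 15/11) = 18 - 1*7/11 = 18 - 7/11 = 191/11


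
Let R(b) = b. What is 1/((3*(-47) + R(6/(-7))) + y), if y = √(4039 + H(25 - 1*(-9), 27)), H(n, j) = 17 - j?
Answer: -2317/262876 - 49*√4029/788628 ≈ -0.012758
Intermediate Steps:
y = √4029 (y = √(4039 + (17 - 1*27)) = √(4039 + (17 - 27)) = √(4039 - 10) = √4029 ≈ 63.474)
1/((3*(-47) + R(6/(-7))) + y) = 1/((3*(-47) + 6/(-7)) + √4029) = 1/((-141 + 6*(-⅐)) + √4029) = 1/((-141 - 6/7) + √4029) = 1/(-993/7 + √4029)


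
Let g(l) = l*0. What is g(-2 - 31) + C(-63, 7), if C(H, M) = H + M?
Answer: -56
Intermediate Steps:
g(l) = 0
g(-2 - 31) + C(-63, 7) = 0 + (-63 + 7) = 0 - 56 = -56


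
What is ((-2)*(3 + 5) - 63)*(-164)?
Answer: 12956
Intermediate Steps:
((-2)*(3 + 5) - 63)*(-164) = (-1*2*8 - 63)*(-164) = (-2*8 - 63)*(-164) = (-16 - 63)*(-164) = -79*(-164) = 12956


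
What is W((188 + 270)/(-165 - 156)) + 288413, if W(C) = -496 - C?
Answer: 92421815/321 ≈ 2.8792e+5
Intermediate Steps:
W((188 + 270)/(-165 - 156)) + 288413 = (-496 - (188 + 270)/(-165 - 156)) + 288413 = (-496 - 458/(-321)) + 288413 = (-496 - 458*(-1)/321) + 288413 = (-496 - 1*(-458/321)) + 288413 = (-496 + 458/321) + 288413 = -158758/321 + 288413 = 92421815/321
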